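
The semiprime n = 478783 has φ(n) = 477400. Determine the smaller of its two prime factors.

683

φ(n) = (p−1)(q−1) = n − (p+q) + 1, so p + q = 478783 − 477400 + 1 = 1384.
p and q are the roots of t² − 1384t + 478783 = 0.
Discriminant: 1384² − 4·478783 = 1915456 − 1915132 = 324; √324 = 18.
q = (1384 − 18)/2 = 683, p = (1384 + 18)/2 = 701.
Check: 683 · 701 = 478783.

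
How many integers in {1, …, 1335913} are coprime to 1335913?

1297296

Factor: 1335913 = 67 · 127 · 157.
φ(1335913) = (67−1) · (127−1) · (157−1) = 66 · 126 · 156 = 1297296.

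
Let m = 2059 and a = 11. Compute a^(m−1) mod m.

11^1 ≡ 11 (mod 2059)
11^2 ≡ 11^2 = 121 ≡ 121 (mod 2059)
11^4 ≡ 121^2 = 14641 ≡ 228 (mod 2059)
11^8 ≡ 228^2 = 51984 ≡ 509 (mod 2059)
11^16 ≡ 509^2 = 259081 ≡ 1706 (mod 2059)
11^32 ≡ 1706^2 = 2910436 ≡ 1069 (mod 2059)
11^64 ≡ 1069^2 = 1142761 ≡ 16 (mod 2059)
11^128 ≡ 16^2 = 256 ≡ 256 (mod 2059)
11^256 ≡ 256^2 = 65536 ≡ 1707 (mod 2059)
11^512 ≡ 1707^2 = 2913849 ≡ 364 (mod 2059)
11^1024 ≡ 364^2 = 132496 ≡ 720 (mod 2059)
11^2048 ≡ 720^2 = 518400 ≡ 1591 (mod 2059)
2058 = 2048 + 8 + 2 in binary powers of 2.
So 11^2058 ≡ 1591 · 509 · 121 ≡ 289 (mod 2059).
Since 289 ≠ 1, base 11 is a Fermat witness: 2059 is composite.

289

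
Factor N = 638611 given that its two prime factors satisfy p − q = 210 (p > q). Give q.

Since p = q + 210, we have 638611 = q(q + 210), so q² + 210q − 638611 = 0.
Discriminant: 210² + 4·638611 = 44100 + 2554444 = 2598544; √2598544 = 1612.
q = (−210 + 1612)/2 = 701, and p = q + 210 = 911.
Check: 701 · 911 = 638611.

701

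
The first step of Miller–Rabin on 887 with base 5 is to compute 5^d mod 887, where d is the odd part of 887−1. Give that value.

887 − 1 = 886 = 2^1 · 443, so d = 443.
5^1 ≡ 5 (mod 887)
5^2 ≡ 5^2 = 25 ≡ 25 (mod 887)
5^4 ≡ 25^2 = 625 ≡ 625 (mod 887)
5^8 ≡ 625^2 = 390625 ≡ 345 (mod 887)
5^16 ≡ 345^2 = 119025 ≡ 167 (mod 887)
5^32 ≡ 167^2 = 27889 ≡ 392 (mod 887)
5^64 ≡ 392^2 = 153664 ≡ 213 (mod 887)
5^128 ≡ 213^2 = 45369 ≡ 132 (mod 887)
5^256 ≡ 132^2 = 17424 ≡ 571 (mod 887)
443 = 256 + 128 + 32 + 16 + 8 + 2 + 1 in binary powers of 2.
So 5^443 ≡ 571 · 132 · 392 · 167 · 345 · 25 · 5 ≡ 886 (mod 887).
Since 5^d ≡ 886 (mod 887), base 5 does not prove 887 composite.

886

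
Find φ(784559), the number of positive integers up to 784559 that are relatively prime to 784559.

757120

Factor: 784559 = 53 · 113 · 131.
φ(784559) = (53−1) · (113−1) · (131−1) = 52 · 112 · 130 = 757120.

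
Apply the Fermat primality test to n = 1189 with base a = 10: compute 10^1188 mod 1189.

10^1 ≡ 10 (mod 1189)
10^2 ≡ 10^2 = 100 ≡ 100 (mod 1189)
10^4 ≡ 100^2 = 10000 ≡ 488 (mod 1189)
10^8 ≡ 488^2 = 238144 ≡ 344 (mod 1189)
10^16 ≡ 344^2 = 118336 ≡ 625 (mod 1189)
10^32 ≡ 625^2 = 390625 ≡ 633 (mod 1189)
10^64 ≡ 633^2 = 400689 ≡ 1185 (mod 1189)
10^128 ≡ 1185^2 = 1404225 ≡ 16 (mod 1189)
10^256 ≡ 16^2 = 256 ≡ 256 (mod 1189)
10^512 ≡ 256^2 = 65536 ≡ 141 (mod 1189)
10^1024 ≡ 141^2 = 19881 ≡ 857 (mod 1189)
1188 = 1024 + 128 + 32 + 4 in binary powers of 2.
So 10^1188 ≡ 857 · 16 · 633 · 488 ≡ 426 (mod 1189).
Since 426 ≠ 1, base 10 is a Fermat witness: 1189 is composite.

426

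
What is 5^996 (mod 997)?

5^1 ≡ 5 (mod 997)
5^2 ≡ 5^2 = 25 ≡ 25 (mod 997)
5^4 ≡ 25^2 = 625 ≡ 625 (mod 997)
5^8 ≡ 625^2 = 390625 ≡ 798 (mod 997)
5^16 ≡ 798^2 = 636804 ≡ 718 (mod 997)
5^32 ≡ 718^2 = 515524 ≡ 75 (mod 997)
5^64 ≡ 75^2 = 5625 ≡ 640 (mod 997)
5^128 ≡ 640^2 = 409600 ≡ 830 (mod 997)
5^256 ≡ 830^2 = 688900 ≡ 970 (mod 997)
5^512 ≡ 970^2 = 940900 ≡ 729 (mod 997)
996 = 512 + 256 + 128 + 64 + 32 + 4 in binary powers of 2.
So 5^996 ≡ 729 · 970 · 830 · 640 · 75 · 625 ≡ 1 (mod 997).
Since the result is 1, base 5 gives no evidence that 997 is composite.

1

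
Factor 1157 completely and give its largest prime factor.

1157 = 13 · 89
89 is prime.
So 1157 = 13 · 89; the largest prime factor is 89.

89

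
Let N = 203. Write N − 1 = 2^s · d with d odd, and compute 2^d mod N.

137

203 − 1 = 202 = 2^1 · 101, so d = 101.
2^1 ≡ 2 (mod 203)
2^2 ≡ 2^2 = 4 ≡ 4 (mod 203)
2^4 ≡ 4^2 = 16 ≡ 16 (mod 203)
2^8 ≡ 16^2 = 256 ≡ 53 (mod 203)
2^16 ≡ 53^2 = 2809 ≡ 170 (mod 203)
2^32 ≡ 170^2 = 28900 ≡ 74 (mod 203)
2^64 ≡ 74^2 = 5476 ≡ 198 (mod 203)
101 = 64 + 32 + 4 + 1 in binary powers of 2.
So 2^101 ≡ 198 · 74 · 16 · 2 ≡ 137 (mod 203).
Squaring chain: 137; never reaches −1, so base 2 is a Miller–Rabin witness that 203 is composite.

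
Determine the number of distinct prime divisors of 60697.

60697 = 7 · 8671
8671 = 13 · 667
667 = 23 · 29
60697 = 7 · 13 · 23 · 29, which has 4 distinct prime factors.

4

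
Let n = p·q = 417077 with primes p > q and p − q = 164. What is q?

569

Since p = q + 164, we have 417077 = q(q + 164), so q² + 164q − 417077 = 0.
Discriminant: 164² + 4·417077 = 26896 + 1668308 = 1695204; √1695204 = 1302.
q = (−164 + 1302)/2 = 569, and p = q + 164 = 733.
Check: 569 · 733 = 417077.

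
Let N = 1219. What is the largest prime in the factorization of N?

53

1219 = 23 · 53
53 is prime.
So 1219 = 23 · 53; the largest prime factor is 53.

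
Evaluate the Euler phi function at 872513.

Factor: 872513 = 43 · 103 · 197.
φ(872513) = (43−1) · (103−1) · (197−1) = 42 · 102 · 196 = 839664.

839664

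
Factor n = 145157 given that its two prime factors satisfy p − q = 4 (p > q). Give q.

Since p = q + 4, we have 145157 = q(q + 4), so q² + 4q − 145157 = 0.
Discriminant: 4² + 4·145157 = 16 + 580628 = 580644; √580644 = 762.
q = (−4 + 762)/2 = 379, and p = q + 4 = 383.
Check: 379 · 383 = 145157.

379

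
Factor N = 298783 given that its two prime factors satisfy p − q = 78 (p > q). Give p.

Since p = q + 78, we have 298783 = q(q + 78), so q² + 78q − 298783 = 0.
Discriminant: 78² + 4·298783 = 6084 + 1195132 = 1201216; √1201216 = 1096.
q = (−78 + 1096)/2 = 509, and p = q + 78 = 587.
Check: 509 · 587 = 298783.

587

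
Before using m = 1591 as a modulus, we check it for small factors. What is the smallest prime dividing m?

1591 is odd.
Digit sum 16, not divisible by 3.
Ends in 1: not divisible by 5.
7: 1591 = 7·227 + 2
11: 1591 = 11·144 + 7
13: 1591 = 13·122 + 5
17: 1591 = 17·93 + 10
19: 1591 = 19·83 + 14
23: 1591 = 23·69 + 4
29: 1591 = 29·54 + 25
31: 1591 = 31·51 + 10
37: 1591 = 37·43

37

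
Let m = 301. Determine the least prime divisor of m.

301 is odd.
Digit sum 4, not divisible by 3.
Ends in 1: not divisible by 5.
7: 301 = 7·43

7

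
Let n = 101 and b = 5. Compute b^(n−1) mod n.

1

5^1 ≡ 5 (mod 101)
5^2 ≡ 5^2 = 25 ≡ 25 (mod 101)
5^4 ≡ 25^2 = 625 ≡ 19 (mod 101)
5^8 ≡ 19^2 = 361 ≡ 58 (mod 101)
5^16 ≡ 58^2 = 3364 ≡ 31 (mod 101)
5^32 ≡ 31^2 = 961 ≡ 52 (mod 101)
5^64 ≡ 52^2 = 2704 ≡ 78 (mod 101)
100 = 64 + 32 + 4 in binary powers of 2.
So 5^100 ≡ 78 · 52 · 19 ≡ 1 (mod 101).
Since the result is 1, base 5 gives no evidence that 101 is composite.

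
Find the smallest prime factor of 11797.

47

11797 is odd.
Digit sum 25, not divisible by 3.
Ends in 7: not divisible by 5.
7: 11797 = 7·1685 + 2
11: 11797 = 11·1072 + 5
13: 11797 = 13·907 + 6
17: 11797 = 17·693 + 16
19: 11797 = 19·620 + 17
23: 11797 = 23·512 + 21
29: 11797 = 29·406 + 23
31: 11797 = 31·380 + 17
37: 11797 = 37·318 + 31
41: 11797 = 41·287 + 30
43: 11797 = 43·274 + 15
47: 11797 = 47·251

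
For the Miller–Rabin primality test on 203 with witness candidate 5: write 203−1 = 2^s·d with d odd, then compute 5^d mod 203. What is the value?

38

203 − 1 = 202 = 2^1 · 101, so d = 101.
5^1 ≡ 5 (mod 203)
5^2 ≡ 5^2 = 25 ≡ 25 (mod 203)
5^4 ≡ 25^2 = 625 ≡ 16 (mod 203)
5^8 ≡ 16^2 = 256 ≡ 53 (mod 203)
5^16 ≡ 53^2 = 2809 ≡ 170 (mod 203)
5^32 ≡ 170^2 = 28900 ≡ 74 (mod 203)
5^64 ≡ 74^2 = 5476 ≡ 198 (mod 203)
101 = 64 + 32 + 4 + 1 in binary powers of 2.
So 5^101 ≡ 198 · 74 · 16 · 5 ≡ 38 (mod 203).
Squaring chain: 38; never reaches −1, so base 5 is a Miller–Rabin witness that 203 is composite.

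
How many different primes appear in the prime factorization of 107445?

5

107445 = 3 · 35815
35815 = 5 · 7163
7163 = 13 · 551
551 = 19 · 29
107445 = 3 · 5 · 13 · 19 · 29, which has 5 distinct prime factors.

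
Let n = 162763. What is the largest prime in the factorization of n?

162763 = 37 · 4399
4399 = 53 · 83
83 is prime.
So 162763 = 37 · 53 · 83; the largest prime factor is 83.

83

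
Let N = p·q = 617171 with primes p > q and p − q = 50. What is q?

Since p = q + 50, we have 617171 = q(q + 50), so q² + 50q − 617171 = 0.
Discriminant: 50² + 4·617171 = 2500 + 2468684 = 2471184; √2471184 = 1572.
q = (−50 + 1572)/2 = 761, and p = q + 50 = 811.
Check: 761 · 811 = 617171.

761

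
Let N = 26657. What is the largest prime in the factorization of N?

26657 = 19 · 1403
1403 = 23 · 61
61 is prime.
So 26657 = 19 · 23 · 61; the largest prime factor is 61.

61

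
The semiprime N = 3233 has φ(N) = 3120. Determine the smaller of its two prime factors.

53

φ(n) = (p−1)(q−1) = n − (p+q) + 1, so p + q = 3233 − 3120 + 1 = 114.
p and q are the roots of t² − 114t + 3233 = 0.
Discriminant: 114² − 4·3233 = 12996 − 12932 = 64; √64 = 8.
q = (114 − 8)/2 = 53, p = (114 + 8)/2 = 61.
Check: 53 · 61 = 3233.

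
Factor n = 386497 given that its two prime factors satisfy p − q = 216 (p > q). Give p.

739

Since p = q + 216, we have 386497 = q(q + 216), so q² + 216q − 386497 = 0.
Discriminant: 216² + 4·386497 = 46656 + 1545988 = 1592644; √1592644 = 1262.
q = (−216 + 1262)/2 = 523, and p = q + 216 = 739.
Check: 523 · 739 = 386497.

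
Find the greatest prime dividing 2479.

67

2479 = 37 · 67
67 is prime.
So 2479 = 37 · 67; the largest prime factor is 67.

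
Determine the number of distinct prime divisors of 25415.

4

25415 = 5 · 5083
5083 = 13 · 391
391 = 17 · 23
25415 = 5 · 13 · 17 · 23, which has 4 distinct prime factors.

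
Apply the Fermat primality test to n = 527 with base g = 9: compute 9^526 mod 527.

9^1 ≡ 9 (mod 527)
9^2 ≡ 9^2 = 81 ≡ 81 (mod 527)
9^4 ≡ 81^2 = 6561 ≡ 237 (mod 527)
9^8 ≡ 237^2 = 56169 ≡ 307 (mod 527)
9^16 ≡ 307^2 = 94249 ≡ 443 (mod 527)
9^32 ≡ 443^2 = 196249 ≡ 205 (mod 527)
9^64 ≡ 205^2 = 42025 ≡ 392 (mod 527)
9^128 ≡ 392^2 = 153664 ≡ 307 (mod 527)
9^256 ≡ 307^2 = 94249 ≡ 443 (mod 527)
9^512 ≡ 443^2 = 196249 ≡ 205 (mod 527)
526 = 512 + 8 + 4 + 2 in binary powers of 2.
So 9^526 ≡ 205 · 307 · 237 · 81 ≡ 412 (mod 527).
Since 412 ≠ 1, base 9 is a Fermat witness: 527 is composite.

412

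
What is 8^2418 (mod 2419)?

8^1 ≡ 8 (mod 2419)
8^2 ≡ 8^2 = 64 ≡ 64 (mod 2419)
8^4 ≡ 64^2 = 4096 ≡ 1677 (mod 2419)
8^8 ≡ 1677^2 = 2812329 ≡ 1451 (mod 2419)
8^16 ≡ 1451^2 = 2105401 ≡ 871 (mod 2419)
8^32 ≡ 871^2 = 758641 ≡ 1494 (mod 2419)
8^64 ≡ 1494^2 = 2232036 ≡ 1718 (mod 2419)
8^128 ≡ 1718^2 = 2951524 ≡ 344 (mod 2419)
8^256 ≡ 344^2 = 118336 ≡ 2224 (mod 2419)
8^512 ≡ 2224^2 = 4946176 ≡ 1740 (mod 2419)
8^1024 ≡ 1740^2 = 3027600 ≡ 1431 (mod 2419)
8^2048 ≡ 1431^2 = 2047761 ≡ 1287 (mod 2419)
2418 = 2048 + 256 + 64 + 32 + 16 + 2 in binary powers of 2.
So 8^2418 ≡ 1287 · 2224 · 1718 · 1494 · 871 · 64 ≡ 1255 (mod 2419).
Since 1255 ≠ 1, base 8 is a Fermat witness: 2419 is composite.

1255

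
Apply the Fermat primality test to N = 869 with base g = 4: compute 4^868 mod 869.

9

4^1 ≡ 4 (mod 869)
4^2 ≡ 4^2 = 16 ≡ 16 (mod 869)
4^4 ≡ 16^2 = 256 ≡ 256 (mod 869)
4^8 ≡ 256^2 = 65536 ≡ 361 (mod 869)
4^16 ≡ 361^2 = 130321 ≡ 840 (mod 869)
4^32 ≡ 840^2 = 705600 ≡ 841 (mod 869)
4^64 ≡ 841^2 = 707281 ≡ 784 (mod 869)
4^128 ≡ 784^2 = 614656 ≡ 273 (mod 869)
4^256 ≡ 273^2 = 74529 ≡ 664 (mod 869)
4^512 ≡ 664^2 = 440896 ≡ 313 (mod 869)
868 = 512 + 256 + 64 + 32 + 4 in binary powers of 2.
So 4^868 ≡ 313 · 664 · 784 · 841 · 256 ≡ 9 (mod 869).
Since 9 ≠ 1, base 4 is a Fermat witness: 869 is composite.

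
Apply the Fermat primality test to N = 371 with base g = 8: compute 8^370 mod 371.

218

8^1 ≡ 8 (mod 371)
8^2 ≡ 8^2 = 64 ≡ 64 (mod 371)
8^4 ≡ 64^2 = 4096 ≡ 15 (mod 371)
8^8 ≡ 15^2 = 225 ≡ 225 (mod 371)
8^16 ≡ 225^2 = 50625 ≡ 169 (mod 371)
8^32 ≡ 169^2 = 28561 ≡ 365 (mod 371)
8^64 ≡ 365^2 = 133225 ≡ 36 (mod 371)
8^128 ≡ 36^2 = 1296 ≡ 183 (mod 371)
8^256 ≡ 183^2 = 33489 ≡ 99 (mod 371)
370 = 256 + 64 + 32 + 16 + 2 in binary powers of 2.
So 8^370 ≡ 99 · 36 · 365 · 169 · 64 ≡ 218 (mod 371).
Since 218 ≠ 1, base 8 is a Fermat witness: 371 is composite.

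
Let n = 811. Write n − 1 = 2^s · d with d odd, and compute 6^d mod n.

1

811 − 1 = 810 = 2^1 · 405, so d = 405.
6^1 ≡ 6 (mod 811)
6^2 ≡ 6^2 = 36 ≡ 36 (mod 811)
6^4 ≡ 36^2 = 1296 ≡ 485 (mod 811)
6^8 ≡ 485^2 = 235225 ≡ 35 (mod 811)
6^16 ≡ 35^2 = 1225 ≡ 414 (mod 811)
6^32 ≡ 414^2 = 171396 ≡ 275 (mod 811)
6^64 ≡ 275^2 = 75625 ≡ 202 (mod 811)
6^128 ≡ 202^2 = 40804 ≡ 254 (mod 811)
6^256 ≡ 254^2 = 64516 ≡ 447 (mod 811)
405 = 256 + 128 + 16 + 4 + 1 in binary powers of 2.
So 6^405 ≡ 447 · 254 · 414 · 485 · 6 ≡ 1 (mod 811).
Since 6^d ≡ 1 (mod 811), base 6 does not prove 811 composite.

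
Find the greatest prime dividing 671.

671 = 11 · 61
61 is prime.
So 671 = 11 · 61; the largest prime factor is 61.

61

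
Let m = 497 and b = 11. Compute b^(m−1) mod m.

11^1 ≡ 11 (mod 497)
11^2 ≡ 11^2 = 121 ≡ 121 (mod 497)
11^4 ≡ 121^2 = 14641 ≡ 228 (mod 497)
11^8 ≡ 228^2 = 51984 ≡ 296 (mod 497)
11^16 ≡ 296^2 = 87616 ≡ 144 (mod 497)
11^32 ≡ 144^2 = 20736 ≡ 359 (mod 497)
11^64 ≡ 359^2 = 128881 ≡ 158 (mod 497)
11^128 ≡ 158^2 = 24964 ≡ 114 (mod 497)
11^256 ≡ 114^2 = 12996 ≡ 74 (mod 497)
496 = 256 + 128 + 64 + 32 + 16 in binary powers of 2.
So 11^496 ≡ 74 · 114 · 158 · 359 · 144 ≡ 466 (mod 497).
Since 466 ≠ 1, base 11 is a Fermat witness: 497 is composite.

466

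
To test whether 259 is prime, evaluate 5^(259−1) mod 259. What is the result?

5^1 ≡ 5 (mod 259)
5^2 ≡ 5^2 = 25 ≡ 25 (mod 259)
5^4 ≡ 25^2 = 625 ≡ 107 (mod 259)
5^8 ≡ 107^2 = 11449 ≡ 53 (mod 259)
5^16 ≡ 53^2 = 2809 ≡ 219 (mod 259)
5^32 ≡ 219^2 = 47961 ≡ 46 (mod 259)
5^64 ≡ 46^2 = 2116 ≡ 44 (mod 259)
5^128 ≡ 44^2 = 1936 ≡ 123 (mod 259)
5^256 ≡ 123^2 = 15129 ≡ 107 (mod 259)
258 = 256 + 2 in binary powers of 2.
So 5^258 ≡ 107 · 25 ≡ 85 (mod 259).
Since 85 ≠ 1, base 5 is a Fermat witness: 259 is composite.

85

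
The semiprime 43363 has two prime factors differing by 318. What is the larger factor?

Since p = q + 318, we have 43363 = q(q + 318), so q² + 318q − 43363 = 0.
Discriminant: 318² + 4·43363 = 101124 + 173452 = 274576; √274576 = 524.
q = (−318 + 524)/2 = 103, and p = q + 318 = 421.
Check: 103 · 421 = 43363.

421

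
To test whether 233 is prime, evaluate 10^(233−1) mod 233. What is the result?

10^1 ≡ 10 (mod 233)
10^2 ≡ 10^2 = 100 ≡ 100 (mod 233)
10^4 ≡ 100^2 = 10000 ≡ 214 (mod 233)
10^8 ≡ 214^2 = 45796 ≡ 128 (mod 233)
10^16 ≡ 128^2 = 16384 ≡ 74 (mod 233)
10^32 ≡ 74^2 = 5476 ≡ 117 (mod 233)
10^64 ≡ 117^2 = 13689 ≡ 175 (mod 233)
10^128 ≡ 175^2 = 30625 ≡ 102 (mod 233)
232 = 128 + 64 + 32 + 8 in binary powers of 2.
So 10^232 ≡ 102 · 175 · 117 · 128 ≡ 1 (mod 233).
Since the result is 1, base 10 gives no evidence that 233 is composite.

1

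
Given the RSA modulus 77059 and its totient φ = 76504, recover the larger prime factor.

293

φ(n) = (p−1)(q−1) = n − (p+q) + 1, so p + q = 77059 − 76504 + 1 = 556.
p and q are the roots of t² − 556t + 77059 = 0.
Discriminant: 556² − 4·77059 = 309136 − 308236 = 900; √900 = 30.
q = (556 − 30)/2 = 263, p = (556 + 30)/2 = 293.
Check: 263 · 293 = 77059.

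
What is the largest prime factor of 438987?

438987 = 3 · 146329
146329 = 41 · 3569
3569 = 43 · 83
83 is prime.
So 438987 = 3 · 41 · 43 · 83; the largest prime factor is 83.

83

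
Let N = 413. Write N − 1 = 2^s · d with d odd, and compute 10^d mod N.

413 − 1 = 412 = 2^2 · 103, so d = 103.
10^1 ≡ 10 (mod 413)
10^2 ≡ 10^2 = 100 ≡ 100 (mod 413)
10^4 ≡ 100^2 = 10000 ≡ 88 (mod 413)
10^8 ≡ 88^2 = 7744 ≡ 310 (mod 413)
10^16 ≡ 310^2 = 96100 ≡ 284 (mod 413)
10^32 ≡ 284^2 = 80656 ≡ 121 (mod 413)
10^64 ≡ 121^2 = 14641 ≡ 186 (mod 413)
103 = 64 + 32 + 4 + 2 + 1 in binary powers of 2.
So 10^103 ≡ 186 · 121 · 88 · 100 · 10 ≡ 129 (mod 413).
Squaring chain: 129 → 121; never reaches −1, so base 10 is a Miller–Rabin witness that 413 is composite.

129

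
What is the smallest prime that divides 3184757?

41

3184757 is odd.
Digit sum 35, not divisible by 3.
Ends in 7: not divisible by 5.
7: 3184757 = 7·454965 + 2
11: 3184757 = 11·289523 + 4
13: 3184757 = 13·244981 + 4
17: 3184757 = 17·187338 + 11
19: 3184757 = 19·167618 + 15
23: 3184757 = 23·138467 + 16
29: 3184757 = 29·109819 + 6
31: 3184757 = 31·102734 + 3
37: 3184757 = 37·86074 + 19
41: 3184757 = 41·77677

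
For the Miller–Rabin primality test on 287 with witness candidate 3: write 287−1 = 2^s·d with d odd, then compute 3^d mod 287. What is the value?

96

287 − 1 = 286 = 2^1 · 143, so d = 143.
3^1 ≡ 3 (mod 287)
3^2 ≡ 3^2 = 9 ≡ 9 (mod 287)
3^4 ≡ 9^2 = 81 ≡ 81 (mod 287)
3^8 ≡ 81^2 = 6561 ≡ 247 (mod 287)
3^16 ≡ 247^2 = 61009 ≡ 165 (mod 287)
3^32 ≡ 165^2 = 27225 ≡ 247 (mod 287)
3^64 ≡ 247^2 = 61009 ≡ 165 (mod 287)
3^128 ≡ 165^2 = 27225 ≡ 247 (mod 287)
143 = 128 + 8 + 4 + 2 + 1 in binary powers of 2.
So 3^143 ≡ 247 · 247 · 81 · 9 · 3 ≡ 96 (mod 287).
Squaring chain: 96; never reaches −1, so base 3 is a Miller–Rabin witness that 287 is composite.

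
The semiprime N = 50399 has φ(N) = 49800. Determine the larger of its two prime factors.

φ(n) = (p−1)(q−1) = n − (p+q) + 1, so p + q = 50399 − 49800 + 1 = 600.
p and q are the roots of t² − 600t + 50399 = 0.
Discriminant: 600² − 4·50399 = 360000 − 201596 = 158404; √158404 = 398.
q = (600 − 398)/2 = 101, p = (600 + 398)/2 = 499.
Check: 101 · 499 = 50399.

499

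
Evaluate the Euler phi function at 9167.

Factor: 9167 = 89 · 103.
φ(9167) = (89−1) · (103−1) = 88 · 102 = 8976.

8976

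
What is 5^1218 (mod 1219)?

5^1 ≡ 5 (mod 1219)
5^2 ≡ 5^2 = 25 ≡ 25 (mod 1219)
5^4 ≡ 25^2 = 625 ≡ 625 (mod 1219)
5^8 ≡ 625^2 = 390625 ≡ 545 (mod 1219)
5^16 ≡ 545^2 = 297025 ≡ 808 (mod 1219)
5^32 ≡ 808^2 = 652864 ≡ 699 (mod 1219)
5^64 ≡ 699^2 = 488601 ≡ 1001 (mod 1219)
5^128 ≡ 1001^2 = 1002001 ≡ 1202 (mod 1219)
5^256 ≡ 1202^2 = 1444804 ≡ 289 (mod 1219)
5^512 ≡ 289^2 = 83521 ≡ 629 (mod 1219)
5^1024 ≡ 629^2 = 395641 ≡ 685 (mod 1219)
1218 = 1024 + 128 + 64 + 2 in binary powers of 2.
So 5^1218 ≡ 685 · 1202 · 1001 · 25 ≡ 453 (mod 1219).
Since 453 ≠ 1, base 5 is a Fermat witness: 1219 is composite.

453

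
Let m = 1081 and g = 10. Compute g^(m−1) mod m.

10^1 ≡ 10 (mod 1081)
10^2 ≡ 10^2 = 100 ≡ 100 (mod 1081)
10^4 ≡ 100^2 = 10000 ≡ 271 (mod 1081)
10^8 ≡ 271^2 = 73441 ≡ 1014 (mod 1081)
10^16 ≡ 1014^2 = 1028196 ≡ 165 (mod 1081)
10^32 ≡ 165^2 = 27225 ≡ 200 (mod 1081)
10^64 ≡ 200^2 = 40000 ≡ 3 (mod 1081)
10^128 ≡ 3^2 = 9 ≡ 9 (mod 1081)
10^256 ≡ 9^2 = 81 ≡ 81 (mod 1081)
10^512 ≡ 81^2 = 6561 ≡ 75 (mod 1081)
10^1024 ≡ 75^2 = 5625 ≡ 220 (mod 1081)
1080 = 1024 + 32 + 16 + 8 in binary powers of 2.
So 10^1080 ≡ 220 · 200 · 165 · 1014 ≡ 813 (mod 1081).
Since 813 ≠ 1, base 10 is a Fermat witness: 1081 is composite.

813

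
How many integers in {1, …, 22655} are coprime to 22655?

Factor: 22655 = 5 · 23 · 197.
φ(22655) = (5−1) · (23−1) · (197−1) = 4 · 22 · 196 = 17248.

17248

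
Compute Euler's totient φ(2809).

Factor: 2809 = 53^2.
φ(2809) = 53^1·(53−1) = 2756.

2756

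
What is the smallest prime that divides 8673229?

8673229 is odd.
Digit sum 37, not divisible by 3.
Ends in 9: not divisible by 5.
7: 8673229 = 7·1239032 + 5
11: 8673229 = 11·788475 + 4
13: 8673229 = 13·667171 + 6
17: 8673229 = 17·510189 + 16
19: 8673229 = 19·456485 + 14
23: 8673229 = 23·377096 + 21
29: 8673229 = 29·299076 + 25
31: 8673229 = 31·279781 + 18
37: 8673229 = 37·234411 + 22
41: 8673229 = 41·211542 + 7
43: 8673229 = 43·201703

43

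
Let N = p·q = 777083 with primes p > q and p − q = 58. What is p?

911

Since p = q + 58, we have 777083 = q(q + 58), so q² + 58q − 777083 = 0.
Discriminant: 58² + 4·777083 = 3364 + 3108332 = 3111696; √3111696 = 1764.
q = (−58 + 1764)/2 = 853, and p = q + 58 = 911.
Check: 853 · 911 = 777083.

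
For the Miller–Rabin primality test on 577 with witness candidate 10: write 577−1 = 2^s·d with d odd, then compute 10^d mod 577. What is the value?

146

577 − 1 = 576 = 2^6 · 9, so d = 9.
10^1 ≡ 10 (mod 577)
10^2 ≡ 10^2 = 100 ≡ 100 (mod 577)
10^4 ≡ 100^2 = 10000 ≡ 191 (mod 577)
10^8 ≡ 191^2 = 36481 ≡ 130 (mod 577)
9 = 8 + 1 in binary powers of 2.
So 10^9 ≡ 130 · 10 ≡ 146 (mod 577).
Squaring chain: 146 → 544 → 512 → 186 → 553 → 576; reaches −1, so base 10 does not prove 577 composite.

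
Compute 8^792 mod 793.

729

8^1 ≡ 8 (mod 793)
8^2 ≡ 8^2 = 64 ≡ 64 (mod 793)
8^4 ≡ 64^2 = 4096 ≡ 131 (mod 793)
8^8 ≡ 131^2 = 17161 ≡ 508 (mod 793)
8^16 ≡ 508^2 = 258064 ≡ 339 (mod 793)
8^32 ≡ 339^2 = 114921 ≡ 729 (mod 793)
8^64 ≡ 729^2 = 531441 ≡ 131 (mod 793)
8^128 ≡ 131^2 = 17161 ≡ 508 (mod 793)
8^256 ≡ 508^2 = 258064 ≡ 339 (mod 793)
8^512 ≡ 339^2 = 114921 ≡ 729 (mod 793)
792 = 512 + 256 + 16 + 8 in binary powers of 2.
So 8^792 ≡ 729 · 339 · 339 · 508 ≡ 729 (mod 793).
Since 729 ≠ 1, base 8 is a Fermat witness: 793 is composite.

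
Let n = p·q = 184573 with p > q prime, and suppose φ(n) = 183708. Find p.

487

φ(n) = (p−1)(q−1) = n − (p+q) + 1, so p + q = 184573 − 183708 + 1 = 866.
p and q are the roots of t² − 866t + 184573 = 0.
Discriminant: 866² − 4·184573 = 749956 − 738292 = 11664; √11664 = 108.
q = (866 − 108)/2 = 379, p = (866 + 108)/2 = 487.
Check: 379 · 487 = 184573.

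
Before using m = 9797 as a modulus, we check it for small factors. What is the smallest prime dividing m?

97

9797 is odd.
Digit sum 32, not divisible by 3.
Ends in 7: not divisible by 5.
7: 9797 = 7·1399 + 4
11: 9797 = 11·890 + 7
13: 9797 = 13·753 + 8
17: 9797 = 17·576 + 5
19: 9797 = 19·515 + 12
23: 9797 = 23·425 + 22
29: 9797 = 29·337 + 24
31: 9797 = 31·316 + 1
37: 9797 = 37·264 + 29
41: 9797 = 41·238 + 39
43: 9797 = 43·227 + 36
47: 9797 = 47·208 + 21
53: 9797 = 53·184 + 45
59: 9797 = 59·166 + 3
61: 9797 = 61·160 + 37
67: 9797 = 67·146 + 15
71: 9797 = 71·137 + 70
73: 9797 = 73·134 + 15
79: 9797 = 79·124 + 1
83: 9797 = 83·118 + 3
89: 9797 = 89·110 + 7
97: 9797 = 97·101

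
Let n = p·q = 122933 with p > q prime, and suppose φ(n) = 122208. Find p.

φ(n) = (p−1)(q−1) = n − (p+q) + 1, so p + q = 122933 − 122208 + 1 = 726.
p and q are the roots of t² − 726t + 122933 = 0.
Discriminant: 726² − 4·122933 = 527076 − 491732 = 35344; √35344 = 188.
q = (726 − 188)/2 = 269, p = (726 + 188)/2 = 457.
Check: 269 · 457 = 122933.

457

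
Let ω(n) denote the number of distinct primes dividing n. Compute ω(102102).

102102 = 2 · 51051
51051 = 3 · 17017
17017 = 7 · 2431
2431 = 11 · 221
221 = 13 · 17
102102 = 2 · 3 · 7 · 11 · 13 · 17, which has 6 distinct prime factors.

6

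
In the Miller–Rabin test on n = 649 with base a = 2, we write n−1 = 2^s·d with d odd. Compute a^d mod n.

649 − 1 = 648 = 2^3 · 81, so d = 81.
2^1 ≡ 2 (mod 649)
2^2 ≡ 2^2 = 4 ≡ 4 (mod 649)
2^4 ≡ 4^2 = 16 ≡ 16 (mod 649)
2^8 ≡ 16^2 = 256 ≡ 256 (mod 649)
2^16 ≡ 256^2 = 65536 ≡ 636 (mod 649)
2^32 ≡ 636^2 = 404496 ≡ 169 (mod 649)
2^64 ≡ 169^2 = 28561 ≡ 5 (mod 649)
81 = 64 + 16 + 1 in binary powers of 2.
So 2^81 ≡ 5 · 636 · 2 ≡ 519 (mod 649).
Squaring chain: 519 → 26 → 27; never reaches −1, so base 2 is a Miller–Rabin witness that 649 is composite.

519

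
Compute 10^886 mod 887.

1

10^1 ≡ 10 (mod 887)
10^2 ≡ 10^2 = 100 ≡ 100 (mod 887)
10^4 ≡ 100^2 = 10000 ≡ 243 (mod 887)
10^8 ≡ 243^2 = 59049 ≡ 507 (mod 887)
10^16 ≡ 507^2 = 257049 ≡ 706 (mod 887)
10^32 ≡ 706^2 = 498436 ≡ 829 (mod 887)
10^64 ≡ 829^2 = 687241 ≡ 703 (mod 887)
10^128 ≡ 703^2 = 494209 ≡ 150 (mod 887)
10^256 ≡ 150^2 = 22500 ≡ 325 (mod 887)
10^512 ≡ 325^2 = 105625 ≡ 72 (mod 887)
886 = 512 + 256 + 64 + 32 + 16 + 4 + 2 in binary powers of 2.
So 10^886 ≡ 72 · 325 · 703 · 829 · 706 · 243 · 100 ≡ 1 (mod 887).
Since the result is 1, base 10 gives no evidence that 887 is composite.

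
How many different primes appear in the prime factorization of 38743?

3

38743 = 17 · 2279
2279 = 43 · 53
38743 = 17 · 43 · 53, which has 3 distinct prime factors.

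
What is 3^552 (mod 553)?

176

3^1 ≡ 3 (mod 553)
3^2 ≡ 3^2 = 9 ≡ 9 (mod 553)
3^4 ≡ 9^2 = 81 ≡ 81 (mod 553)
3^8 ≡ 81^2 = 6561 ≡ 478 (mod 553)
3^16 ≡ 478^2 = 228484 ≡ 95 (mod 553)
3^32 ≡ 95^2 = 9025 ≡ 177 (mod 553)
3^64 ≡ 177^2 = 31329 ≡ 361 (mod 553)
3^128 ≡ 361^2 = 130321 ≡ 366 (mod 553)
3^256 ≡ 366^2 = 133956 ≡ 130 (mod 553)
3^512 ≡ 130^2 = 16900 ≡ 310 (mod 553)
552 = 512 + 32 + 8 in binary powers of 2.
So 3^552 ≡ 310 · 177 · 478 ≡ 176 (mod 553).
Since 176 ≠ 1, base 3 is a Fermat witness: 553 is composite.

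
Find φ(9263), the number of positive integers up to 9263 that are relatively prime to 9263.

9048

Factor: 9263 = 59 · 157.
φ(9263) = (59−1) · (157−1) = 58 · 156 = 9048.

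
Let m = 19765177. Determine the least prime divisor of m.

19765177 is odd.
Digit sum 43, not divisible by 3.
Ends in 7: not divisible by 5.
7: 19765177 = 7·2823596 + 5
11: 19765177 = 11·1796834 + 3
13: 19765177 = 13·1520398 + 3
17: 19765177 = 17·1162657 + 8
19: 19765177 = 19·1040272 + 9
23: 19765177 = 23·859355 + 12
29: 19765177 = 29·681557 + 24
31: 19765177 = 31·637586 + 11
37: 19765177 = 37·534193 + 36
41: 19765177 = 41·482077 + 20
43: 19765177 = 43·459655 + 12
47: 19765177 = 47·420535 + 32
53: 19765177 = 53·372927 + 46
59: 19765177 = 59·335003

59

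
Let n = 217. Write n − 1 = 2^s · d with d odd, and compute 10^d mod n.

217 − 1 = 216 = 2^3 · 27, so d = 27.
10^1 ≡ 10 (mod 217)
10^2 ≡ 10^2 = 100 ≡ 100 (mod 217)
10^4 ≡ 100^2 = 10000 ≡ 18 (mod 217)
10^8 ≡ 18^2 = 324 ≡ 107 (mod 217)
10^16 ≡ 107^2 = 11449 ≡ 165 (mod 217)
27 = 16 + 8 + 2 + 1 in binary powers of 2.
So 10^27 ≡ 165 · 107 · 100 · 10 ≡ 97 (mod 217).
Squaring chain: 97 → 78 → 8; never reaches −1, so base 10 is a Miller–Rabin witness that 217 is composite.

97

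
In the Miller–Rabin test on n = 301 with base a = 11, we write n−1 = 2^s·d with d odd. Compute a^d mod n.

274

301 − 1 = 300 = 2^2 · 75, so d = 75.
11^1 ≡ 11 (mod 301)
11^2 ≡ 11^2 = 121 ≡ 121 (mod 301)
11^4 ≡ 121^2 = 14641 ≡ 193 (mod 301)
11^8 ≡ 193^2 = 37249 ≡ 226 (mod 301)
11^16 ≡ 226^2 = 51076 ≡ 207 (mod 301)
11^32 ≡ 207^2 = 42849 ≡ 107 (mod 301)
11^64 ≡ 107^2 = 11449 ≡ 11 (mod 301)
75 = 64 + 8 + 2 + 1 in binary powers of 2.
So 11^75 ≡ 11 · 226 · 121 · 11 ≡ 274 (mod 301).
Squaring chain: 274 → 127; never reaches −1, so base 11 is a Miller–Rabin witness that 301 is composite.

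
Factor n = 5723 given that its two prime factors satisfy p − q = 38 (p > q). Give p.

Since p = q + 38, we have 5723 = q(q + 38), so q² + 38q − 5723 = 0.
Discriminant: 38² + 4·5723 = 1444 + 22892 = 24336; √24336 = 156.
q = (−38 + 156)/2 = 59, and p = q + 38 = 97.
Check: 59 · 97 = 5723.

97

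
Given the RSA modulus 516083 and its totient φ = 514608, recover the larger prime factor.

φ(n) = (p−1)(q−1) = n − (p+q) + 1, so p + q = 516083 − 514608 + 1 = 1476.
p and q are the roots of t² − 1476t + 516083 = 0.
Discriminant: 1476² − 4·516083 = 2178576 − 2064332 = 114244; √114244 = 338.
q = (1476 − 338)/2 = 569, p = (1476 + 338)/2 = 907.
Check: 569 · 907 = 516083.

907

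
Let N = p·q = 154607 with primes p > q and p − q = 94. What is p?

443

Since p = q + 94, we have 154607 = q(q + 94), so q² + 94q − 154607 = 0.
Discriminant: 94² + 4·154607 = 8836 + 618428 = 627264; √627264 = 792.
q = (−94 + 792)/2 = 349, and p = q + 94 = 443.
Check: 349 · 443 = 154607.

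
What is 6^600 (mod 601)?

1

6^1 ≡ 6 (mod 601)
6^2 ≡ 6^2 = 36 ≡ 36 (mod 601)
6^4 ≡ 36^2 = 1296 ≡ 94 (mod 601)
6^8 ≡ 94^2 = 8836 ≡ 422 (mod 601)
6^16 ≡ 422^2 = 178084 ≡ 188 (mod 601)
6^32 ≡ 188^2 = 35344 ≡ 486 (mod 601)
6^64 ≡ 486^2 = 236196 ≡ 3 (mod 601)
6^128 ≡ 3^2 = 9 ≡ 9 (mod 601)
6^256 ≡ 9^2 = 81 ≡ 81 (mod 601)
6^512 ≡ 81^2 = 6561 ≡ 551 (mod 601)
600 = 512 + 64 + 16 + 8 in binary powers of 2.
So 6^600 ≡ 551 · 3 · 188 · 422 ≡ 1 (mod 601).
Since the result is 1, base 6 gives no evidence that 601 is composite.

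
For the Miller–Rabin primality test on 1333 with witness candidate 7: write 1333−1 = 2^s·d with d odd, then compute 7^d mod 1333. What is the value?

343

1333 − 1 = 1332 = 2^2 · 333, so d = 333.
7^1 ≡ 7 (mod 1333)
7^2 ≡ 7^2 = 49 ≡ 49 (mod 1333)
7^4 ≡ 49^2 = 2401 ≡ 1068 (mod 1333)
7^8 ≡ 1068^2 = 1140624 ≡ 909 (mod 1333)
7^16 ≡ 909^2 = 826281 ≡ 1154 (mod 1333)
7^32 ≡ 1154^2 = 1331716 ≡ 49 (mod 1333)
7^64 ≡ 49^2 = 2401 ≡ 1068 (mod 1333)
7^128 ≡ 1068^2 = 1140624 ≡ 909 (mod 1333)
7^256 ≡ 909^2 = 826281 ≡ 1154 (mod 1333)
333 = 256 + 64 + 8 + 4 + 1 in binary powers of 2.
So 7^333 ≡ 1154 · 1068 · 909 · 1068 · 7 ≡ 343 (mod 1333).
Squaring chain: 343 → 345; never reaches −1, so base 7 is a Miller–Rabin witness that 1333 is composite.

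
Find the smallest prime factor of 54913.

54913 is odd.
Digit sum 22, not divisible by 3.
Ends in 3: not divisible by 5.
7: 54913 = 7·7844 + 5
11: 54913 = 11·4992 + 1
13: 54913 = 13·4224 + 1
17: 54913 = 17·3230 + 3
19: 54913 = 19·2890 + 3
23: 54913 = 23·2387 + 12
29: 54913 = 29·1893 + 16
31: 54913 = 31·1771 + 12
37: 54913 = 37·1484 + 5
41: 54913 = 41·1339 + 14
43: 54913 = 43·1277 + 2
47: 54913 = 47·1168 + 17
53: 54913 = 53·1036 + 5
59: 54913 = 59·930 + 43
61: 54913 = 61·900 + 13
67: 54913 = 67·819 + 40
71: 54913 = 71·773 + 30
73: 54913 = 73·752 + 17
79: 54913 = 79·695 + 8
83: 54913 = 83·661 + 50
89: 54913 = 89·617

89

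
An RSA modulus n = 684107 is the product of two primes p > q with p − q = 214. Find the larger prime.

Since p = q + 214, we have 684107 = q(q + 214), so q² + 214q − 684107 = 0.
Discriminant: 214² + 4·684107 = 45796 + 2736428 = 2782224; √2782224 = 1668.
q = (−214 + 1668)/2 = 727, and p = q + 214 = 941.
Check: 727 · 941 = 684107.

941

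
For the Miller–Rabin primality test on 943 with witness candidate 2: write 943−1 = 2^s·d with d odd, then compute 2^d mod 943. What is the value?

943 − 1 = 942 = 2^1 · 471, so d = 471.
2^1 ≡ 2 (mod 943)
2^2 ≡ 2^2 = 4 ≡ 4 (mod 943)
2^4 ≡ 4^2 = 16 ≡ 16 (mod 943)
2^8 ≡ 16^2 = 256 ≡ 256 (mod 943)
2^16 ≡ 256^2 = 65536 ≡ 469 (mod 943)
2^32 ≡ 469^2 = 219961 ≡ 242 (mod 943)
2^64 ≡ 242^2 = 58564 ≡ 98 (mod 943)
2^128 ≡ 98^2 = 9604 ≡ 174 (mod 943)
2^256 ≡ 174^2 = 30276 ≡ 100 (mod 943)
471 = 256 + 128 + 64 + 16 + 4 + 2 + 1 in binary powers of 2.
So 2^471 ≡ 100 · 174 · 98 · 469 · 16 · 4 · 2 ≡ 121 (mod 943).
Squaring chain: 121; never reaches −1, so base 2 is a Miller–Rabin witness that 943 is composite.

121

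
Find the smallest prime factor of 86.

86 is even: 2 divides it.

2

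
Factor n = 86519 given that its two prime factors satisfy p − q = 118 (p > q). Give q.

Since p = q + 118, we have 86519 = q(q + 118), so q² + 118q − 86519 = 0.
Discriminant: 118² + 4·86519 = 13924 + 346076 = 360000; √360000 = 600.
q = (−118 + 600)/2 = 241, and p = q + 118 = 359.
Check: 241 · 359 = 86519.

241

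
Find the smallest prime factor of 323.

17

323 is odd.
Digit sum 8, not divisible by 3.
Ends in 3: not divisible by 5.
7: 323 = 7·46 + 1
11: 323 = 11·29 + 4
13: 323 = 13·24 + 11
17: 323 = 17·19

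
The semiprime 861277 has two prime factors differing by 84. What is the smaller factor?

Since p = q + 84, we have 861277 = q(q + 84), so q² + 84q − 861277 = 0.
Discriminant: 84² + 4·861277 = 7056 + 3445108 = 3452164; √3452164 = 1858.
q = (−84 + 1858)/2 = 887, and p = q + 84 = 971.
Check: 887 · 971 = 861277.

887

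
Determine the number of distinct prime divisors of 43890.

6

43890 = 2 · 21945
21945 = 3 · 7315
7315 = 5 · 1463
1463 = 7 · 209
209 = 11 · 19
43890 = 2 · 3 · 5 · 7 · 11 · 19, which has 6 distinct prime factors.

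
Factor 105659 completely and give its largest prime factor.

83

105659 = 19 · 5561
5561 = 67 · 83
83 is prime.
So 105659 = 19 · 67 · 83; the largest prime factor is 83.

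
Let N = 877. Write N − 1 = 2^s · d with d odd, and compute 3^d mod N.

876

877 − 1 = 876 = 2^2 · 219, so d = 219.
3^1 ≡ 3 (mod 877)
3^2 ≡ 3^2 = 9 ≡ 9 (mod 877)
3^4 ≡ 9^2 = 81 ≡ 81 (mod 877)
3^8 ≡ 81^2 = 6561 ≡ 422 (mod 877)
3^16 ≡ 422^2 = 178084 ≡ 53 (mod 877)
3^32 ≡ 53^2 = 2809 ≡ 178 (mod 877)
3^64 ≡ 178^2 = 31684 ≡ 112 (mod 877)
3^128 ≡ 112^2 = 12544 ≡ 266 (mod 877)
219 = 128 + 64 + 16 + 8 + 2 + 1 in binary powers of 2.
So 3^219 ≡ 266 · 112 · 53 · 422 · 9 · 3 ≡ 876 (mod 877).
Since 3^d ≡ 876 (mod 877), base 3 does not prove 877 composite.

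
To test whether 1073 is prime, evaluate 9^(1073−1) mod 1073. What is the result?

9^1 ≡ 9 (mod 1073)
9^2 ≡ 9^2 = 81 ≡ 81 (mod 1073)
9^4 ≡ 81^2 = 6561 ≡ 123 (mod 1073)
9^8 ≡ 123^2 = 15129 ≡ 107 (mod 1073)
9^16 ≡ 107^2 = 11449 ≡ 719 (mod 1073)
9^32 ≡ 719^2 = 516961 ≡ 848 (mod 1073)
9^64 ≡ 848^2 = 719104 ≡ 194 (mod 1073)
9^128 ≡ 194^2 = 37636 ≡ 81 (mod 1073)
9^256 ≡ 81^2 = 6561 ≡ 123 (mod 1073)
9^512 ≡ 123^2 = 15129 ≡ 107 (mod 1073)
9^1024 ≡ 107^2 = 11449 ≡ 719 (mod 1073)
1072 = 1024 + 32 + 16 in binary powers of 2.
So 9^1072 ≡ 719 · 848 · 719 ≡ 194 (mod 1073).
Since 194 ≠ 1, base 9 is a Fermat witness: 1073 is composite.

194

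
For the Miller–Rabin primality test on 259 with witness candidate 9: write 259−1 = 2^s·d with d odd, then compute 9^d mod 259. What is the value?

211

259 − 1 = 258 = 2^1 · 129, so d = 129.
9^1 ≡ 9 (mod 259)
9^2 ≡ 9^2 = 81 ≡ 81 (mod 259)
9^4 ≡ 81^2 = 6561 ≡ 86 (mod 259)
9^8 ≡ 86^2 = 7396 ≡ 144 (mod 259)
9^16 ≡ 144^2 = 20736 ≡ 16 (mod 259)
9^32 ≡ 16^2 = 256 ≡ 256 (mod 259)
9^64 ≡ 256^2 = 65536 ≡ 9 (mod 259)
9^128 ≡ 9^2 = 81 ≡ 81 (mod 259)
129 = 128 + 1 in binary powers of 2.
So 9^129 ≡ 81 · 9 ≡ 211 (mod 259).
Squaring chain: 211; never reaches −1, so base 9 is a Miller–Rabin witness that 259 is composite.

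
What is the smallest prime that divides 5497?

23

5497 is odd.
Digit sum 25, not divisible by 3.
Ends in 7: not divisible by 5.
7: 5497 = 7·785 + 2
11: 5497 = 11·499 + 8
13: 5497 = 13·422 + 11
17: 5497 = 17·323 + 6
19: 5497 = 19·289 + 6
23: 5497 = 23·239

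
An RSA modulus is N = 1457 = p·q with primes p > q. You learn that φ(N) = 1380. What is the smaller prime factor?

31

φ(n) = (p−1)(q−1) = n − (p+q) + 1, so p + q = 1457 − 1380 + 1 = 78.
p and q are the roots of t² − 78t + 1457 = 0.
Discriminant: 78² − 4·1457 = 6084 − 5828 = 256; √256 = 16.
q = (78 − 16)/2 = 31, p = (78 + 16)/2 = 47.
Check: 31 · 47 = 1457.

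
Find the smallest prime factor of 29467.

29467 is odd.
Digit sum 28, not divisible by 3.
Ends in 7: not divisible by 5.
7: 29467 = 7·4209 + 4
11: 29467 = 11·2678 + 9
13: 29467 = 13·2266 + 9
17: 29467 = 17·1733 + 6
19: 29467 = 19·1550 + 17
23: 29467 = 23·1281 + 4
29: 29467 = 29·1016 + 3
31: 29467 = 31·950 + 17
37: 29467 = 37·796 + 15
41: 29467 = 41·718 + 29
43: 29467 = 43·685 + 12
47: 29467 = 47·626 + 45
53: 29467 = 53·555 + 52
59: 29467 = 59·499 + 26
61: 29467 = 61·483 + 4
67: 29467 = 67·439 + 54
71: 29467 = 71·415 + 2
73: 29467 = 73·403 + 48
79: 29467 = 79·373

79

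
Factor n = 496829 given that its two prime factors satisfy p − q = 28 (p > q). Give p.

Since p = q + 28, we have 496829 = q(q + 28), so q² + 28q − 496829 = 0.
Discriminant: 28² + 4·496829 = 784 + 1987316 = 1988100; √1988100 = 1410.
q = (−28 + 1410)/2 = 691, and p = q + 28 = 719.
Check: 691 · 719 = 496829.

719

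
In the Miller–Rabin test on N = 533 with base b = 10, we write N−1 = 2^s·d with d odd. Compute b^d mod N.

533 − 1 = 532 = 2^2 · 133, so d = 133.
10^1 ≡ 10 (mod 533)
10^2 ≡ 10^2 = 100 ≡ 100 (mod 533)
10^4 ≡ 100^2 = 10000 ≡ 406 (mod 533)
10^8 ≡ 406^2 = 164836 ≡ 139 (mod 533)
10^16 ≡ 139^2 = 19321 ≡ 133 (mod 533)
10^32 ≡ 133^2 = 17689 ≡ 100 (mod 533)
10^64 ≡ 100^2 = 10000 ≡ 406 (mod 533)
10^128 ≡ 406^2 = 164836 ≡ 139 (mod 533)
133 = 128 + 4 + 1 in binary powers of 2.
So 10^133 ≡ 139 · 406 · 10 ≡ 426 (mod 533).
Squaring chain: 426 → 256; never reaches −1, so base 10 is a Miller–Rabin witness that 533 is composite.

426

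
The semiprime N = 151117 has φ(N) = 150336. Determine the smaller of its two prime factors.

349

φ(n) = (p−1)(q−1) = n − (p+q) + 1, so p + q = 151117 − 150336 + 1 = 782.
p and q are the roots of t² − 782t + 151117 = 0.
Discriminant: 782² − 4·151117 = 611524 − 604468 = 7056; √7056 = 84.
q = (782 − 84)/2 = 349, p = (782 + 84)/2 = 433.
Check: 349 · 433 = 151117.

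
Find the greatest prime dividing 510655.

53

510655 = 5 · 102131
102131 = 41 · 2491
2491 = 47 · 53
53 is prime.
So 510655 = 5 · 41 · 47 · 53; the largest prime factor is 53.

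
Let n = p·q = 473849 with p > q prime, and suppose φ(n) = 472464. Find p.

773

φ(n) = (p−1)(q−1) = n − (p+q) + 1, so p + q = 473849 − 472464 + 1 = 1386.
p and q are the roots of t² − 1386t + 473849 = 0.
Discriminant: 1386² − 4·473849 = 1920996 − 1895396 = 25600; √25600 = 160.
q = (1386 − 160)/2 = 613, p = (1386 + 160)/2 = 773.
Check: 613 · 773 = 473849.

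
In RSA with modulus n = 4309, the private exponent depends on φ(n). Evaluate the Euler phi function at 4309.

Factor: 4309 = 31 · 139.
φ(4309) = (31−1) · (139−1) = 30 · 138 = 4140.

4140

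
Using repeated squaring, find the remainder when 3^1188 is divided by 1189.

3^1 ≡ 3 (mod 1189)
3^2 ≡ 3^2 = 9 ≡ 9 (mod 1189)
3^4 ≡ 9^2 = 81 ≡ 81 (mod 1189)
3^8 ≡ 81^2 = 6561 ≡ 616 (mod 1189)
3^16 ≡ 616^2 = 379456 ≡ 165 (mod 1189)
3^32 ≡ 165^2 = 27225 ≡ 1067 (mod 1189)
3^64 ≡ 1067^2 = 1138489 ≡ 616 (mod 1189)
3^128 ≡ 616^2 = 379456 ≡ 165 (mod 1189)
3^256 ≡ 165^2 = 27225 ≡ 1067 (mod 1189)
3^512 ≡ 1067^2 = 1138489 ≡ 616 (mod 1189)
3^1024 ≡ 616^2 = 379456 ≡ 165 (mod 1189)
1188 = 1024 + 128 + 32 + 4 in binary powers of 2.
So 3^1188 ≡ 165 · 165 · 1067 · 81 ≡ 1147 (mod 1189).
Since 1147 ≠ 1, base 3 is a Fermat witness: 1189 is composite.

1147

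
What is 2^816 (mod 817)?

102

2^1 ≡ 2 (mod 817)
2^2 ≡ 2^2 = 4 ≡ 4 (mod 817)
2^4 ≡ 4^2 = 16 ≡ 16 (mod 817)
2^8 ≡ 16^2 = 256 ≡ 256 (mod 817)
2^16 ≡ 256^2 = 65536 ≡ 176 (mod 817)
2^32 ≡ 176^2 = 30976 ≡ 747 (mod 817)
2^64 ≡ 747^2 = 558009 ≡ 815 (mod 817)
2^128 ≡ 815^2 = 664225 ≡ 4 (mod 817)
2^256 ≡ 4^2 = 16 ≡ 16 (mod 817)
2^512 ≡ 16^2 = 256 ≡ 256 (mod 817)
816 = 512 + 256 + 32 + 16 in binary powers of 2.
So 2^816 ≡ 256 · 16 · 747 · 176 ≡ 102 (mod 817).
Since 102 ≠ 1, base 2 is a Fermat witness: 817 is composite.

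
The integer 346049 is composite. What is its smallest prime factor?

346049 is odd.
Digit sum 26, not divisible by 3.
Ends in 9: not divisible by 5.
7: 346049 = 7·49435 + 4
11: 346049 = 11·31459

11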